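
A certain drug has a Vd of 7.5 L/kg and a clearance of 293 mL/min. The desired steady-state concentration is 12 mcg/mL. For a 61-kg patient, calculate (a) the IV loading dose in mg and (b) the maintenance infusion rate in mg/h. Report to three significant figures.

Vd(total) = 61 kg × 7.5 L/kg = 457.5 L
Loading: fill Vd to C_target → 457.5 L × 12 mg/L = 5490 mg
CL = 293 mL/min = 293 × 0.06 = 17.58 L/h
Infusion rate = 17.58 L/h × 12 mg/L = 211.0 mg/h

(a) 5490 mg; (b) 211 mg/h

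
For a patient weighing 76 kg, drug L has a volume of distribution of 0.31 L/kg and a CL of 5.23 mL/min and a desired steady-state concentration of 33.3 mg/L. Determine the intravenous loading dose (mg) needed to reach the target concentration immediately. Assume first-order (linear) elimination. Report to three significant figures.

Total Vd = 0.31 × 76 = 23.56 L
LD = Vd × C = 23.56 × 33.30 = 784.5 mg

785 mg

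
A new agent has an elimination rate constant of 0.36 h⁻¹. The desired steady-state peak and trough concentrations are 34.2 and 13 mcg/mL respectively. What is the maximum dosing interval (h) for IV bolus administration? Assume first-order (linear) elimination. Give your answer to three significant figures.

2.69 h

Between IV bolus doses, concentration decays as C = C₀·e^(−kτ), so C_peak/C_trough = e^(kτ).
τ_max = ln(C_peak/C_trough) / k = ln(34.2/13) / 0.3600 = 0.9673 / 0.3600 = 2.687 h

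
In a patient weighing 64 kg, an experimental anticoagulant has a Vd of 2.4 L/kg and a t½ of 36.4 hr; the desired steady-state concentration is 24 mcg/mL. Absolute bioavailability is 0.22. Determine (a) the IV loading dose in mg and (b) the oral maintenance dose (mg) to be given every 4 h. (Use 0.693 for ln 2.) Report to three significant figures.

Vd = 2.4 L/kg × 64 kg = 153.6 L
LD = Vd × C = 153.6 × 24 = 3686 mg
CL = 0.693 × Vd / t½ = 0.693 × 153.6 / 36.4 = 2.924 L/h
D = CL × Css × τ / F = 2.924 × 24 × 4 / 0.22 = 1276 mg

(a) 3690 mg; (b) 1280 mg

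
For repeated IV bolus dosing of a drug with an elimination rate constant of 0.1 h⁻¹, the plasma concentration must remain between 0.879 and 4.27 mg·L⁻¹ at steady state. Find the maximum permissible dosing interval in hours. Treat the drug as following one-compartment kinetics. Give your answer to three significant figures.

Between IV bolus doses, concentration decays as C = C₀·e^(−kτ), so C_peak/C_trough = e^(kτ).
τ_max = ln(C_peak/C_trough) / k = ln(4.27/0.879) / 0.1000 = 1.581 / 0.1000 = 15.81 h

15.8 h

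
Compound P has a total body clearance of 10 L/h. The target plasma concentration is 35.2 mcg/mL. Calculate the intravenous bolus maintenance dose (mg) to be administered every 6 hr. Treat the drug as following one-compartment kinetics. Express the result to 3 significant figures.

2110 mg

D = CL × Css × τ = 10.00 × 35.2 × 6 = 2112 mg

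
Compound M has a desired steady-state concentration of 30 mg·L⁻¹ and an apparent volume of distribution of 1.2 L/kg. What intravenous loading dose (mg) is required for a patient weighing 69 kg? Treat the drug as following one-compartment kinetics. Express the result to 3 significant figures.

Total Vd = 1.2 × 69 = 82.80 L
LD = Vd × C = 82.80 × 30.00 = 2484 mg

2480 mg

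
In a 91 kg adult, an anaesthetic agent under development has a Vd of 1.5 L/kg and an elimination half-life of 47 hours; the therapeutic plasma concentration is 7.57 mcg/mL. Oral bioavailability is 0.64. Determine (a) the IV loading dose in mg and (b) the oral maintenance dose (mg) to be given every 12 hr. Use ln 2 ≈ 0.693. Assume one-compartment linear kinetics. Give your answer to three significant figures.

(a) 1030 mg; (b) 286 mg

Total Vd = 1.5 × 91 = 136.5 L
LD = Vd × C = 136.5 × 7.57 = 1033 mg
CL = 0.693 × Vd / t½ = 0.693 × 136.5 / 47 = 2.013 L/h
D = CL × Css × τ / F = 2.013 × 7.57 × 12 / 0.64 = 285.7 mg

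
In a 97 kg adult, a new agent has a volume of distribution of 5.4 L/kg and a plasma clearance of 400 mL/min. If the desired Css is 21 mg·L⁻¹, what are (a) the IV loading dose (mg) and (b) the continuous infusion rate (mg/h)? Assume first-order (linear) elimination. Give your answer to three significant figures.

(a) 11000 mg; (b) 504 mg/h

Vd(total) = 97 kg × 5.4 L/kg = 523.8 L
LD = Vd · C_target = 523.8 × 21 = 11000 mg
Convert clearance: 400 mL/min × 60 min/h ÷ 1000 mL/L = 24.00 L/h
Infusion rate = 24.00 L/h × 21 mg/L = 504.0 mg/h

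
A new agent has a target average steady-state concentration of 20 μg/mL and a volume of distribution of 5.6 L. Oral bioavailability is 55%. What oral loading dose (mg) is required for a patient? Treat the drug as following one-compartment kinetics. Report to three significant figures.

The loading dose fills Vd to the target concentration.
LD = Vd × C / F = 5.600 × 20.00 / 0.55 = 203.6 mg

204 mg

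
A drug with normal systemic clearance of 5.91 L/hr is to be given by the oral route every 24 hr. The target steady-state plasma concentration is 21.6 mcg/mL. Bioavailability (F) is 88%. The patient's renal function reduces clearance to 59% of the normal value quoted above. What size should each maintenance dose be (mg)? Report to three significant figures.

2050 mg

Patient clearance = 0.59 × 5.910 = 3.487 L/h
D = CL × Css × τ / F = 3.487 × 21.6 × 24 / 0.88 = 2054 mg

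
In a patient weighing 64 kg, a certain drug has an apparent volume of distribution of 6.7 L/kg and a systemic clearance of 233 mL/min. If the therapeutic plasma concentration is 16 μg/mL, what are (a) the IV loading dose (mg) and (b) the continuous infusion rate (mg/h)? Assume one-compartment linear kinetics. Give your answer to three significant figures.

(a) 6860 mg; (b) 224 mg/h

Vd = 6.7 L/kg × 64 kg = 428.8 L
LD = Vd · C_target = 428.8 × 16 = 6861 mg
CL = 233 mL/min = 233 × 0.06 = 13.98 L/h
Maintenance infusion rate = CL × Css = 13.98 × 16 = 223.7 mg/h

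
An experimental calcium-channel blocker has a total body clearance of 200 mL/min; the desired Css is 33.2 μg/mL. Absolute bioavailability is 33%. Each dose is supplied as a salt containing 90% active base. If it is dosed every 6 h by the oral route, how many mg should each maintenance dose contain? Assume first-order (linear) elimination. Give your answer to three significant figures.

Convert clearance: 200 mL/min × 60 min/h ÷ 1000 mL/L = 12.00 L/h
D = CL × Css × τ / F / S = 12.00 × 33.2 × 6 / 0.33 / 0.9 = 8048 mg

8050 mg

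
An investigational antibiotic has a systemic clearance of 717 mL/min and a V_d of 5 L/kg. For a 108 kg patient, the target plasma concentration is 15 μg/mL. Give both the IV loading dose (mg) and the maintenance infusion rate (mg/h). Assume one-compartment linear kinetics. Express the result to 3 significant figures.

(a) 8100 mg; (b) 645 mg/h

Vd = 5 L/kg × 108 kg = 540.0 L
Loading: fill Vd to C_target → 540.0 L × 15 mg/L = 8100 mg
Convert clearance: 717 mL/min × 60 min/h ÷ 1000 mL/L = 43.02 L/h
Maintenance: replace elimination → rate = CL × Css = 43.02 × 15 = 645.3 mg/h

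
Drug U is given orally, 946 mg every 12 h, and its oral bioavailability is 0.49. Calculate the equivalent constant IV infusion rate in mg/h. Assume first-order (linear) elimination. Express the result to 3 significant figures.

38.6 mg/h

Equivalent systemic input: infusion rate = F·D/τ.
Rate = 0.49 × 946 / 12 = 38.63 mg/h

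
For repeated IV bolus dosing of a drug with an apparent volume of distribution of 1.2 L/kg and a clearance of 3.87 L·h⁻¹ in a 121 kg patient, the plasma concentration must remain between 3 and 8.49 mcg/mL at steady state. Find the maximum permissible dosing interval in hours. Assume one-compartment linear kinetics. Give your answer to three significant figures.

39.0 h

Total Vd = 1.2 × 121 = 145.2 L
k = CL / Vd = 3.870 / 145.2 = 0.02665 h⁻¹
Between IV bolus doses, concentration decays as C = C₀·e^(−kτ), so C_peak/C_trough = e^(kτ).
τ_max = ln(C_peak/C_trough) / k = ln(8.49/3) / 0.02665 = 1.040 / 0.02665 = 39.02 h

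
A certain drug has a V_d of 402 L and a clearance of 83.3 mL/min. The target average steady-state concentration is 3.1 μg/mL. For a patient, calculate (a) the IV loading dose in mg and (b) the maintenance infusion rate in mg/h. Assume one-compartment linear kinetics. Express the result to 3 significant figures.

(a) 1250 mg; (b) 15.5 mg/h

Loading: fill Vd to C_target → 402.0 L × 3.1 mg/L = 1246 mg
CL = 83.3 mL/min × 60/1000 = 4.998 L/h
Maintenance infusion rate = CL × Css = 4.998 × 3.1 = 15.49 mg/h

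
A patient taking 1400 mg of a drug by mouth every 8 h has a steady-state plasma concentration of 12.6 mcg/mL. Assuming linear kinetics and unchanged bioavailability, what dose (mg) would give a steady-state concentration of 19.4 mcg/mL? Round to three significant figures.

With linear kinetics, Css is proportional to dose rate (D/τ) at fixed clearance.
D₂ = D₁ × (Css,target / Css,current) = 1400 × 19.4/12.6 = 2156 mg

2160 mg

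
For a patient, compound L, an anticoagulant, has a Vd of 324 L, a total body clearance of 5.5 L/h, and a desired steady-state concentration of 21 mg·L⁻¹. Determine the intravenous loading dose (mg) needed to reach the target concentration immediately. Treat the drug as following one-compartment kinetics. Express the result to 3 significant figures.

The loading dose fills Vd to the target concentration; clearance is irrelevant here.
LD = Vd × C = 324.0 × 21.00 = 6804 mg

6800 mg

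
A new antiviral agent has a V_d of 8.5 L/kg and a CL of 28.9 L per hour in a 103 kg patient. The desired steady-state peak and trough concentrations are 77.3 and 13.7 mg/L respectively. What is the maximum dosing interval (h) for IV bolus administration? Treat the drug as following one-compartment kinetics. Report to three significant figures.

52.4 h

Vd = 8.5 L/kg × 103 kg = 875.5 L
k = CL / Vd = 28.90 / 875.5 = 0.03301 h⁻¹
Between IV bolus doses, concentration decays as C = C₀·e^(−kτ), so C_peak/C_trough = e^(kτ).
τ_max = ln(C_peak/C_trough) / k = ln(77.3/13.7) / 0.03301 = 1.730 / 0.03301 = 52.41 h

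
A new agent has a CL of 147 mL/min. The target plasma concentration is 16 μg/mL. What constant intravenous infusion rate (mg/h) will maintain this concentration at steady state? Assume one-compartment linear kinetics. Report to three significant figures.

141 mg/h

Convert clearance: 147 mL/min × 60 min/h ÷ 1000 mL/L = 8.820 L/h
Rate = CL × Css = 8.820 × 16 = 141.1 mg/h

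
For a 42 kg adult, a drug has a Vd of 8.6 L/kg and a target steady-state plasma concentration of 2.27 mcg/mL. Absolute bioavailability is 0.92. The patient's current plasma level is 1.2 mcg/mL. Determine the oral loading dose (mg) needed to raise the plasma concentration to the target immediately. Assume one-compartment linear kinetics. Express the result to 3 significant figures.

Vd = 8.6 L/kg × 42 kg = 361.2 L
Concentration deficit ΔC = 2.27 − 1.2 = 1.070 mg/L
LD = Vd × ΔC / F = 361.2 × 1.070 / 0.92 = 420.1 mg

420 mg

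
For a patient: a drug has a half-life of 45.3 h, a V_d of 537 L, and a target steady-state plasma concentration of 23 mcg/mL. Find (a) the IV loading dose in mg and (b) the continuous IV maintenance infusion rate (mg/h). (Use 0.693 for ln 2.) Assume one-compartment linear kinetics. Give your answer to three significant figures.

LD = Vd × C = 537.0 × 23 = 12350 mg
CL = 0.693 × Vd / t½ = 0.693 × 537.0 / 45.3 = 8.215 L/h
Infusion rate = CL × Css = 8.215 × 23 = 188.9 mg/h

(a) 12400 mg; (b) 189 mg/h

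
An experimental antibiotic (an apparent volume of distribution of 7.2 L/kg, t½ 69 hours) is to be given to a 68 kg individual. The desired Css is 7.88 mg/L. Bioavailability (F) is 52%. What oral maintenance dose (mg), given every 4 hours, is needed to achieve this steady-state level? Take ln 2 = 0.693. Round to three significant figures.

Vd = 7.2 L/kg × 68 kg = 489.6 L
k = 0.693/69 = 0.01004 h⁻¹, so CL = k·Vd = 0.01004 × 489.6 = 4.916 L/h
D = CL × Css × τ / F = 4.916 × 7.88 × 4 / 0.52 = 298.0 mg

298 mg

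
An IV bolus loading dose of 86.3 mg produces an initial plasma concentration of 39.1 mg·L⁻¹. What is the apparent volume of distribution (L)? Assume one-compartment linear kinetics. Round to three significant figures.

Immediately after an IV bolus, C₀ = Dose / Vd, so Vd = Dose / C₀.
Vd = 86.3 / 39.1 = 2.207 L

2.21 L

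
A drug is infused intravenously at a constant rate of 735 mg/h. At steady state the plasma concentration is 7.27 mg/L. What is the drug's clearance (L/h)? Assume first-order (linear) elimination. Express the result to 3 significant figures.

At steady state, infusion rate = CL × Css, so CL = rate / Css.
CL = 735 / 7.27 = 101.1 L/h

101 L/h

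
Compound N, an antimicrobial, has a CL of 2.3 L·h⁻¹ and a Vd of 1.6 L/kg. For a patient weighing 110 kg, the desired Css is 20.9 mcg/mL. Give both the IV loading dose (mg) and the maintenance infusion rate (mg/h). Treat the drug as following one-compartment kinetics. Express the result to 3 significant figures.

(a) 3680 mg; (b) 48.1 mg/h

Vd = 1.6 L/kg × 110 kg = 176.0 L
LD = Vd · C_target = 176.0 × 20.9 = 3678 mg
Infusion rate = 2.300 L/h × 20.9 mg/L = 48.07 mg/h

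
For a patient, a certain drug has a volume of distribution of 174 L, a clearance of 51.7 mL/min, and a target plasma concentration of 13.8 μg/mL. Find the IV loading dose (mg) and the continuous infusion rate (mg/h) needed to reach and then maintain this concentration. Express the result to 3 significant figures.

Loading dose = Vd × C = 174.0 × 13.8 = 2401 mg
CL = 51.7 mL/min × 60/1000 = 3.102 L/h
Maintenance infusion rate = CL × Css = 3.102 × 13.8 = 42.81 mg/h

(a) 2400 mg; (b) 42.8 mg/h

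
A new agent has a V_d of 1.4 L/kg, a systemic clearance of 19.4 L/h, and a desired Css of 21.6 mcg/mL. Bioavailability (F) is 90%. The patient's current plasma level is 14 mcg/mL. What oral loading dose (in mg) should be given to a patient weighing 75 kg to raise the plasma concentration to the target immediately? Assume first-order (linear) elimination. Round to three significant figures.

887 mg

Total Vd = 1.4 × 75 = 105.0 L
Concentration deficit ΔC = 21.6 − 14 = 7.600 mg/L
LD = Vd × ΔC / F = 105.0 × 7.600 / 0.9 = 886.7 mg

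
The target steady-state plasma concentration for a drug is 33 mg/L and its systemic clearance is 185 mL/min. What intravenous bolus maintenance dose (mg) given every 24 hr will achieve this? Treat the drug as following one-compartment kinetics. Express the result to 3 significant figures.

8790 mg

Convert clearance: 185 mL/min × 60 min/h ÷ 1000 mL/L = 11.10 L/h
D = CL × Css × τ = 11.10 × 33 × 24 = 8791 mg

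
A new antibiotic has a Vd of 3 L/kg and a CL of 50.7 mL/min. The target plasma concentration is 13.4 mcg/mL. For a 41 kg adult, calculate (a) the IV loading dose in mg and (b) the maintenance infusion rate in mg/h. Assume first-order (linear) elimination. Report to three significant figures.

Total Vd = 3 × 41 = 123.0 L
Loading: fill Vd to C_target → 123.0 L × 13.4 mg/L = 1648 mg
CL = 50.7 mL/min = 50.7 × 0.06 = 3.042 L/h
Infusion rate = 3.042 L/h × 13.4 mg/L = 40.76 mg/h

(a) 1650 mg; (b) 40.8 mg/h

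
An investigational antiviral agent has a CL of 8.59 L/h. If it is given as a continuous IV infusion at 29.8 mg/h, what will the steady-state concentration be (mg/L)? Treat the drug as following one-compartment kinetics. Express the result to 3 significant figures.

3.47 mg/L

Css = rate / CL = 29.8 / 8.590 = 3.469 mg/L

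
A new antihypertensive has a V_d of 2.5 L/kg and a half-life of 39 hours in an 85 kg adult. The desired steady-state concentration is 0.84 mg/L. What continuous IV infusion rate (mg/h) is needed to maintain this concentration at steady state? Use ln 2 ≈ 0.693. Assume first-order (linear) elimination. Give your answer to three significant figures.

Total Vd = 2.5 × 85 = 212.5 L
k = 0.693/39 = 0.01777 h⁻¹, so CL = k·Vd = 0.01777 × 212.5 = 3.776 L/h
Infusion rate = CL × Css = 3.776 × 0.84 = 3.172 mg/h

3.17 mg/h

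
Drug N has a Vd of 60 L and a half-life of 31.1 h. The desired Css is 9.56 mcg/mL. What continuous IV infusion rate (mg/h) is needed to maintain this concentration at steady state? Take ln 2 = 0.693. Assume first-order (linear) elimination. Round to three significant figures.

12.8 mg/h

k = 0.693/31.1 = 0.02228 h⁻¹, so CL = k·Vd = 0.02228 × 60.00 = 1.337 L/h
Infusion rate = CL × Css = 1.337 × 9.56 = 12.78 mg/h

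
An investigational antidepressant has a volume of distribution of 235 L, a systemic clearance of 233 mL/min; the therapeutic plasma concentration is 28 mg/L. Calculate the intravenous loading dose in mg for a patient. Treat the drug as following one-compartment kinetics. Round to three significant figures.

6580 mg

The loading dose fills Vd to the target concentration.
LD = Vd × C = 235.0 × 28.00 = 6580 mg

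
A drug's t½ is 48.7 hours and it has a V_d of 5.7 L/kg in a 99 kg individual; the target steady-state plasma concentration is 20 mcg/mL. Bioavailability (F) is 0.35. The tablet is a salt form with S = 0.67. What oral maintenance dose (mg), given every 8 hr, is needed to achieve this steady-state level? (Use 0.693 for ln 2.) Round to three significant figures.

Vd(total) = 99 kg × 5.7 L/kg = 564.3 L
CL = ln 2 · Vd / t½ = 0.693 × 564.3 / 48.7 = 8.030 L/h
D = CL × Css × τ / F / S = 8.030 × 20 × 8 / 0.35 / 0.67 = 5479 mg

5480 mg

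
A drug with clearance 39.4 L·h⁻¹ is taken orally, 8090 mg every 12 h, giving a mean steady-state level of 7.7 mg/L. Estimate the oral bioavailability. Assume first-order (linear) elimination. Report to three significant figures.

0.450

F·D/τ = CL·Css at steady state → F = CL·Css·τ / D.
F = 39.4 × 7.7 × 12 / 8090 = 0.450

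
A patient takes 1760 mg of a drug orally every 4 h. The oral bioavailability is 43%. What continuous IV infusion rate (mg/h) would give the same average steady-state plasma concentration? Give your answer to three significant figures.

189 mg/h

Equivalent systemic input: infusion rate = F·D/τ.
Rate = 0.43 × 1760 / 4 = 189.2 mg/h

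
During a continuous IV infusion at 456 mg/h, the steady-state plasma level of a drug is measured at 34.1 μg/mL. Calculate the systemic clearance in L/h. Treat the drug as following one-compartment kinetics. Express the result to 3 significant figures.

At steady state, infusion rate = CL × Css, so CL = rate / Css.
CL = 456 / 34.1 = 13.37 L/h

13.4 L/h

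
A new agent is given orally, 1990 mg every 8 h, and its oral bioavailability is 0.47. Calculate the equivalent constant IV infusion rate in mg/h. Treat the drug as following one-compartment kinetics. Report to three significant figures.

Equivalent systemic input: infusion rate = F·D/τ.
Rate = 0.47 × 1990 / 8 = 116.9 mg/h

117 mg/h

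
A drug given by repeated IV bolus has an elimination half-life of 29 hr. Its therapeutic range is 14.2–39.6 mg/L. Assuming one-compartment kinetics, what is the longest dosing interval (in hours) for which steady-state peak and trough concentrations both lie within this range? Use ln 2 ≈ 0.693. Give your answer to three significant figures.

k = 0.693 / t½ = 0.693 / 29 = 0.02390 h⁻¹
Between IV bolus doses, concentration decays as C = C₀·e^(−kτ), so C_peak/C_trough = e^(kτ).
τ_max = ln(C_peak/C_trough) / k = ln(39.6/14.2) / 0.02390 = 1.026 / 0.02390 = 42.93 h

42.9 h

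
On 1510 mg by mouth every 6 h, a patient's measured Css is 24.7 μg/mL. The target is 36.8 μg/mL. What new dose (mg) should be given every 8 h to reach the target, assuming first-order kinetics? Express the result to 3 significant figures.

For first-order elimination, Css ∝ F·D/(CL·τ); F and CL are unchanged, so Css ∝ D/τ.
D₂ = D₁ × (Css,target / Css,current) × (τ₂/τ₁) = 1510 × (36.8/24.7) × (8/6) = 3000 mg

3000 mg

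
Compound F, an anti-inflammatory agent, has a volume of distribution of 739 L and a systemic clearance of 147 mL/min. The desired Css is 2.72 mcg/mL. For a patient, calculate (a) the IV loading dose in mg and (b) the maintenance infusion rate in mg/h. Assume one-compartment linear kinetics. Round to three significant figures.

LD = Vd · C_target = 739.0 × 2.72 = 2010 mg
CL = 147 mL/min = 147 × 0.06 = 8.820 L/h
Maintenance infusion rate = CL × Css = 8.820 × 2.72 = 23.99 mg/h

(a) 2010 mg; (b) 24.0 mg/h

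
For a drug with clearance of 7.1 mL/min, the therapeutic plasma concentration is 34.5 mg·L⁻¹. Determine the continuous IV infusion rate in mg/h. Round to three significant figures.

CL = 7.1 mL/min × 60/1000 = 0.4260 L/h
Rate = CL × Css = 0.4260 × 34.5 = 14.70 mg/h

14.7 mg/h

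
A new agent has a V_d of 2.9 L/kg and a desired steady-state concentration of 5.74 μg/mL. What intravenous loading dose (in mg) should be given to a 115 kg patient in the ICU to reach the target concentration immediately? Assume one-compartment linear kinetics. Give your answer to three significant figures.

1910 mg

Total Vd = 2.9 × 115 = 333.5 L
LD = Vd × C = 333.5 × 5.740 = 1914 mg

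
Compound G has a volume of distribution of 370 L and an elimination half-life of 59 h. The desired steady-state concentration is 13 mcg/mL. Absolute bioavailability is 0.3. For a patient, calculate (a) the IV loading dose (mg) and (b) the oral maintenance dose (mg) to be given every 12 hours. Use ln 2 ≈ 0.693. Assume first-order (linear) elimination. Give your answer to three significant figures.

LD = Vd × C = 370.0 × 13 = 4810 mg
CL = 0.693 × Vd / t½ = 0.693 × 370.0 / 59 = 4.346 L/h
D = CL × Css × τ / F = 4.346 × 13 × 12 / 0.3 = 2260 mg

(a) 4810 mg; (b) 2260 mg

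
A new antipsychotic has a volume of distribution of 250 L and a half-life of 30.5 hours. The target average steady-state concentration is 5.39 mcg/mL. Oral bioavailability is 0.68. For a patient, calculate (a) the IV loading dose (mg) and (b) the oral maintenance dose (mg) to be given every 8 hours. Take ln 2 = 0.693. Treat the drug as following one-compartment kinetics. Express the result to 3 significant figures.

LD = Vd × C = 250.0 × 5.39 = 1348 mg
CL = 0.693 × Vd / t½ = 0.693 × 250.0 / 30.5 = 5.680 L/h
D = CL × Css × τ / F = 5.680 × 5.39 × 8 / 0.68 = 360.2 mg

(a) 1350 mg; (b) 360 mg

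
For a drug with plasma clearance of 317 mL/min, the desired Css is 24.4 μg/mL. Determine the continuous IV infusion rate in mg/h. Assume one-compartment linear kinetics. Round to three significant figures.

CL = 317 mL/min = 317 × 0.06 = 19.02 L/h
Rate = CL × Css = 19.02 × 24.4 = 464.1 mg/h

464 mg/h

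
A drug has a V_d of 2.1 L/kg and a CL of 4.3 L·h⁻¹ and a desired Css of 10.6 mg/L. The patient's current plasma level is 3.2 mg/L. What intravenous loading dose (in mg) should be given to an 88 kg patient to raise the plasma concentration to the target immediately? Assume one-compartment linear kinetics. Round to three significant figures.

Total Vd = 2.1 × 88 = 184.8 L
Concentration deficit ΔC = 10.6 − 3.2 = 7.400 mg/L
LD = Vd × ΔC = 184.8 × 7.400 = 1368 mg

1370 mg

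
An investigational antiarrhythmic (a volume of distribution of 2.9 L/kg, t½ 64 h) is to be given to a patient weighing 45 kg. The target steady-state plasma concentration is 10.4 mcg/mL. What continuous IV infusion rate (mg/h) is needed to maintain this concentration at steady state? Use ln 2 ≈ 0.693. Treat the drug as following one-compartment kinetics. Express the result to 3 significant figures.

Total Vd = 2.9 × 45 = 130.5 L
k = 0.693/64 = 0.01083 h⁻¹, so CL = k·Vd = 0.01083 × 130.5 = 1.413 L/h
Infusion rate = CL × Css = 1.413 × 10.4 = 14.70 mg/h

14.7 mg/h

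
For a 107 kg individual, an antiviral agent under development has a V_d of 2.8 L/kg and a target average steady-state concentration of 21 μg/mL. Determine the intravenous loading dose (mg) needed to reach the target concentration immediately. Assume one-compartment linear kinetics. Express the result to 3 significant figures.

Vd = 2.8 L/kg × 107 kg = 299.6 L
LD = Vd × C = 299.6 × 21.00 = 6292 mg

6290 mg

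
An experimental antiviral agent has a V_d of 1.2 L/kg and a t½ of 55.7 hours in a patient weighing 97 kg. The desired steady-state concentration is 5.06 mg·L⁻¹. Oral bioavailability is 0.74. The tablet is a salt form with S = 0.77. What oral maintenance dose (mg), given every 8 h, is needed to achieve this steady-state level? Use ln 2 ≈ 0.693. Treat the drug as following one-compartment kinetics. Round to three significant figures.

103 mg

Total Vd = 1.2 × 97 = 116.4 L
k = 0.693/55.7 = 0.01244 h⁻¹, so CL = k·Vd = 0.01244 × 116.4 = 1.448 L/h
D = CL × Css × τ / F / S = 1.448 × 5.06 × 8 / 0.74 / 0.77 = 102.9 mg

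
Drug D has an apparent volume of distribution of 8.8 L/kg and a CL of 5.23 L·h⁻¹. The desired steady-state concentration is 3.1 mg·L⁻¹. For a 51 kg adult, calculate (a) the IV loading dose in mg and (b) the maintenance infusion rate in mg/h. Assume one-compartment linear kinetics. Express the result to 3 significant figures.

(a) 1390 mg; (b) 16.2 mg/h

Vd(total) = 51 kg × 8.8 L/kg = 448.8 L
LD = Vd · C_target = 448.8 × 3.1 = 1391 mg
Maintenance infusion rate = CL × Css = 5.230 × 3.1 = 16.21 mg/h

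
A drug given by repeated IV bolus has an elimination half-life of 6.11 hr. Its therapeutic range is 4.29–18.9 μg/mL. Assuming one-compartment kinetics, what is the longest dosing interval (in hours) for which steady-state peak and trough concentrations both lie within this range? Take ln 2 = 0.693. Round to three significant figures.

k = 0.693 / t½ = 0.693 / 6.11 = 0.1134 h⁻¹
Between IV bolus doses, concentration decays as C = C₀·e^(−kτ), so C_peak/C_trough = e^(kτ).
τ_max = ln(C_peak/C_trough) / k = ln(18.9/4.29) / 0.1134 = 1.483 / 0.1134 = 13.08 h

13.1 h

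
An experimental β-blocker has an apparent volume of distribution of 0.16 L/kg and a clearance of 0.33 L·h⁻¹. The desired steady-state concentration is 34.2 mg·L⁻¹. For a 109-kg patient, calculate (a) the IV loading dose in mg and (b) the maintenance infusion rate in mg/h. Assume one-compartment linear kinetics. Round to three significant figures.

Vd(total) = 109 kg × 0.16 L/kg = 17.44 L
LD = Vd · C_target = 17.44 × 34.2 = 596.4 mg
Infusion rate = 0.3300 L/h × 34.2 mg/L = 11.29 mg/h

(a) 596 mg; (b) 11.3 mg/h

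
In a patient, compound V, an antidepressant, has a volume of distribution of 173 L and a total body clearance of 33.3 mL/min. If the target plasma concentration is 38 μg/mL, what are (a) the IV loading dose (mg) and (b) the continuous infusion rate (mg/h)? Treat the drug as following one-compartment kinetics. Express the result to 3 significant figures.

(a) 6570 mg; (b) 75.9 mg/h

LD = Vd · C_target = 173.0 × 38 = 6574 mg
CL = 33.3 mL/min = 33.3 × 0.06 = 1.998 L/h
Infusion rate = 1.998 L/h × 38 mg/L = 75.92 mg/h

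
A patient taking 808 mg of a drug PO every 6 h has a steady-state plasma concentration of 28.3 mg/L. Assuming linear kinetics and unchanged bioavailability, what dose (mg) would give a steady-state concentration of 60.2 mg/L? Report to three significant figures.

1720 mg

With linear kinetics, Css is proportional to dose rate (D/τ) at fixed clearance.
D₂ = D₁ × (Css,target / Css,current) = 808 × 60.2/28.3 = 1719 mg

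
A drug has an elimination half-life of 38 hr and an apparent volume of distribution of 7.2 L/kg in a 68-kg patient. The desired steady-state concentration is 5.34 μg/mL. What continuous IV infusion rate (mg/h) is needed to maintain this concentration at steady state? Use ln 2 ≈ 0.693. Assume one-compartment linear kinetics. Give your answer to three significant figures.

47.7 mg/h

Vd(total) = 68 kg × 7.2 L/kg = 489.6 L
k = 0.693/38 = 0.01824 h⁻¹, so CL = k·Vd = 0.01824 × 489.6 = 8.930 L/h
Infusion rate = CL × Css = 8.930 × 5.34 = 47.69 mg/h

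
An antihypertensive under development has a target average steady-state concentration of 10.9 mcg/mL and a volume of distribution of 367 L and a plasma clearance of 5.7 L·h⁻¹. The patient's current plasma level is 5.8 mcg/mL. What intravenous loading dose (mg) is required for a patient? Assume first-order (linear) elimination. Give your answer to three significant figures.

Concentration deficit ΔC = 10.9 − 5.8 = 5.100 mg/L
LD = Vd × ΔC = 367.0 × 5.100 = 1872 mg

1870 mg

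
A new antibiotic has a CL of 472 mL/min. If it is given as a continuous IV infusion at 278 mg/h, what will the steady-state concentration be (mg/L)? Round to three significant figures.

9.82 mg/L

CL = 472 mL/min = 472 × 0.06 = 28.32 L/h
Css = rate / CL = 278 / 28.32 = 9.816 mg/L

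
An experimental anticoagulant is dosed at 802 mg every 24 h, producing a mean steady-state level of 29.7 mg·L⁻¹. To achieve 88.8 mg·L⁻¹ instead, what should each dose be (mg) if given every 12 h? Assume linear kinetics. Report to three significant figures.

1200 mg

With linear kinetics, Css is proportional to dose rate (D/τ) at fixed clearance.
D₂ = D₁ × (Css,target / Css,current) × (τ₂/τ₁) = 802 × (88.8/29.7) × (12/24) = 1199 mg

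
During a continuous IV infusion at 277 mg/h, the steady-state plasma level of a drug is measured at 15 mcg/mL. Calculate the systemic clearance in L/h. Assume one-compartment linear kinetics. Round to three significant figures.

At steady state, infusion rate = CL × Css, so CL = rate / Css.
CL = 277 / 15 = 18.47 L/h

18.5 L/h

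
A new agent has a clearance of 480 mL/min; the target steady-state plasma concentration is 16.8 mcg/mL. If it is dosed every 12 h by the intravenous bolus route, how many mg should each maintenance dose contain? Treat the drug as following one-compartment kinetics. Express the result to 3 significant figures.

Convert clearance: 480 mL/min × 60 min/h ÷ 1000 mL/L = 28.80 L/h
D = CL × Css × τ = 28.80 × 16.8 × 12 = 5806 mg

5810 mg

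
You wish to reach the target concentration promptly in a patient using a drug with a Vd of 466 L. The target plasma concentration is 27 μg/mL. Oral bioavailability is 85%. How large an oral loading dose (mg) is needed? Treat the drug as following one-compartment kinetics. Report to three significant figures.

The loading dose fills Vd to the target concentration.
LD = Vd × C / F = 466.0 × 27.00 / 0.85 = 14800 mg

14800 mg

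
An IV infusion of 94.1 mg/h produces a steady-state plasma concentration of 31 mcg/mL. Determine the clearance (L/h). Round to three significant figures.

At steady state, infusion rate = CL × Css, so CL = rate / Css.
CL = 94.1 / 31 = 3.035 L/h

3.04 L/h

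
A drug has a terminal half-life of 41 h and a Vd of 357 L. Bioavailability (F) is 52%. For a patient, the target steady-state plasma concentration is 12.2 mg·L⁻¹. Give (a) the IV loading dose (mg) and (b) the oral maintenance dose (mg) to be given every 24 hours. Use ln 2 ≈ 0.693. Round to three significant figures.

LD = Vd × C = 357.0 × 12.2 = 4355 mg
CL = 0.693 × Vd / t½ = 0.693 × 357.0 / 41 = 6.034 L/h
D = CL × Css × τ / F = 6.034 × 12.2 × 24 / 0.52 = 3398 mg

(a) 4360 mg; (b) 3400 mg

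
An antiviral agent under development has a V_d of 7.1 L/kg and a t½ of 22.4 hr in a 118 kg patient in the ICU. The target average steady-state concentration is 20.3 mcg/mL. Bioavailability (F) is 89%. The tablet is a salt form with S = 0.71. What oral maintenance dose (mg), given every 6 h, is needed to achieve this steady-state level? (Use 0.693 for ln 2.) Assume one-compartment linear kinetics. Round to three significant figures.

5000 mg

Total Vd = 7.1 × 118 = 837.8 L
k = 0.693/22.4 = 0.03094 h⁻¹, so CL = k·Vd = 0.03094 × 837.8 = 25.92 L/h
D = CL × Css × τ / F / S = 25.92 × 20.3 × 6 / 0.89 / 0.71 = 4996 mg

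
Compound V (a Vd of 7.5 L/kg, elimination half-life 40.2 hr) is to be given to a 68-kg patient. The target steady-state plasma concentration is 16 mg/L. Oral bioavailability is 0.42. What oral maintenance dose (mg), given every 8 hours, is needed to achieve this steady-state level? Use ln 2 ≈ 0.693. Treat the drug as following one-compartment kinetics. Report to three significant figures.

2680 mg

Vd(total) = 68 kg × 7.5 L/kg = 510.0 L
CL = ln 2 · Vd / t½ = 0.693 × 510.0 / 40.2 = 8.792 L/h
D = CL × Css × τ / F = 8.792 × 16 × 8 / 0.42 = 2679 mg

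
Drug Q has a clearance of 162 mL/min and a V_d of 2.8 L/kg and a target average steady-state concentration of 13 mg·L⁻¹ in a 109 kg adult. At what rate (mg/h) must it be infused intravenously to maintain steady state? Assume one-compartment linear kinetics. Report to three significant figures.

Convert clearance: 162 mL/min × 60 min/h ÷ 1000 mL/L = 9.720 L/h
Vd does not affect the maintenance rate; only clearance governs steady-state input.
Rate = CL × Css = 9.720 × 13 = 126.4 mg/h

126 mg/h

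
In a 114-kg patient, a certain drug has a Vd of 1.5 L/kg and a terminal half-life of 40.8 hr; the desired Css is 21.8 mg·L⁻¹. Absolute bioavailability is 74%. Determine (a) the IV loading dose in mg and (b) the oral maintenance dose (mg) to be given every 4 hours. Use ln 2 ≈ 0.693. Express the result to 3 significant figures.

(a) 3730 mg; (b) 342 mg

Total Vd = 1.5 × 114 = 171.0 L
LD = Vd × C = 171.0 × 21.8 = 3728 mg
CL = 0.693 × Vd / t½ = 0.693 × 171.0 / 40.8 = 2.904 L/h
D = CL × Css × τ / F = 2.904 × 21.8 × 4 / 0.74 = 342.2 mg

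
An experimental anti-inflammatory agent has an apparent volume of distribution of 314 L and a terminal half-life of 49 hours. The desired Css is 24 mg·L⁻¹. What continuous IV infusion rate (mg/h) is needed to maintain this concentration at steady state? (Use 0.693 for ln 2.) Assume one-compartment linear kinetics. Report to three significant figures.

k = 0.693/49 = 0.01414 h⁻¹, so CL = k·Vd = 0.01414 × 314.0 = 4.440 L/h
Infusion rate = CL × Css = 4.440 × 24 = 106.6 mg/h

107 mg/h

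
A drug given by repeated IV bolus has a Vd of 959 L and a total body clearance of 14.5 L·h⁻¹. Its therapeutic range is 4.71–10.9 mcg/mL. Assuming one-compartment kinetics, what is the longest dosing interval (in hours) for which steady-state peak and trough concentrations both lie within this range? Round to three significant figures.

55.5 h

k = CL / Vd = 14.50 / 959.0 = 0.01512 h⁻¹
Between IV bolus doses, concentration decays as C = C₀·e^(−kτ), so C_peak/C_trough = e^(kτ).
τ_max = ln(C_peak/C_trough) / k = ln(10.9/4.71) / 0.01512 = 0.8391 / 0.01512 = 55.50 h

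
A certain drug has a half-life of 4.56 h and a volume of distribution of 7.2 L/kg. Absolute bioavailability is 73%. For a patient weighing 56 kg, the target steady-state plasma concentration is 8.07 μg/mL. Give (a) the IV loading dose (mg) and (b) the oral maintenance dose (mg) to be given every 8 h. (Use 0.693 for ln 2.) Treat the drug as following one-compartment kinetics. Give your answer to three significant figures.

(a) 3250 mg; (b) 5420 mg

Vd = 7.2 L/kg × 56 kg = 403.2 L
LD = Vd × C = 403.2 × 8.07 = 3254 mg
CL = 0.693 × Vd / t½ = 0.693 × 403.2 / 4.56 = 61.28 L/h
D = CL × Css × τ / F = 61.28 × 8.07 × 8 / 0.73 = 5420 mg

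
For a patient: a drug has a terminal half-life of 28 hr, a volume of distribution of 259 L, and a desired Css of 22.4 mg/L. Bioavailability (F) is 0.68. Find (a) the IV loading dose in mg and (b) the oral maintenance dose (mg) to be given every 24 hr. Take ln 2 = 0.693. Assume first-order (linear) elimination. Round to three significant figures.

(a) 5800 mg; (b) 5070 mg

LD = Vd × C = 259.0 × 22.4 = 5802 mg
CL = 0.693 × Vd / t½ = 0.693 × 259.0 / 28 = 6.410 L/h
D = CL × Css × τ / F = 6.410 × 22.4 × 24 / 0.68 = 5068 mg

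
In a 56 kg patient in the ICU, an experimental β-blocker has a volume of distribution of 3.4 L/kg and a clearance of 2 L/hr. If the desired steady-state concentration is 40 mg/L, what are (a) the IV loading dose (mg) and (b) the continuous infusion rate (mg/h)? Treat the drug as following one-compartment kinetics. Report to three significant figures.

(a) 7620 mg; (b) 80.0 mg/h

Vd(total) = 56 kg × 3.4 L/kg = 190.4 L
Loading: fill Vd to C_target → 190.4 L × 40 mg/L = 7616 mg
Maintenance: replace elimination → rate = CL × Css = 2.000 × 40 = 80.00 mg/h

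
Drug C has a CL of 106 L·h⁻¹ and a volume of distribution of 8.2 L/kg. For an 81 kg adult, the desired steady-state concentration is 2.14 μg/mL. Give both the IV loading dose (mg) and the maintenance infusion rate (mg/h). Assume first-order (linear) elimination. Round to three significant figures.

Vd(total) = 81 kg × 8.2 L/kg = 664.2 L
Loading dose = Vd × C = 664.2 × 2.14 = 1421 mg
Maintenance: replace elimination → rate = CL × Css = 106.0 × 2.14 = 226.8 mg/h

(a) 1420 mg; (b) 227 mg/h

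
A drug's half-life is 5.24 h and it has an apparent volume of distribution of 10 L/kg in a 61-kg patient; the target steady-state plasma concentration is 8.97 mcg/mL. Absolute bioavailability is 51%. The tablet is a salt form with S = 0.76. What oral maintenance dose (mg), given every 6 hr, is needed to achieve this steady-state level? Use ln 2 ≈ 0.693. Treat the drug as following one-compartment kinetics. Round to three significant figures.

Vd(total) = 61 kg × 10 L/kg = 610.0 L
CL = ln 2 · Vd / t½ = 0.693 × 610.0 / 5.24 = 80.67 L/h
D = CL × Css × τ / F / S = 80.67 × 8.97 × 6 / 0.51 / 0.76 = 11200 mg

11200 mg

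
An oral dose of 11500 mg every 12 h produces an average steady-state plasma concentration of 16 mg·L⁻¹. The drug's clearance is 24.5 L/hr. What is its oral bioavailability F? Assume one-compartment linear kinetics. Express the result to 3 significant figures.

F·D/τ = CL·Css at steady state → F = CL·Css·τ / D.
F = 24.5 × 16 × 12 / 11500 = 0.409

0.409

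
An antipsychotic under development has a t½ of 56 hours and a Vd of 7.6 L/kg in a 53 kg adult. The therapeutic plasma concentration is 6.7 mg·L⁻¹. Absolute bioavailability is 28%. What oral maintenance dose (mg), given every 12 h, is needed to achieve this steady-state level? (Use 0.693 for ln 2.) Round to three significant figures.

Total Vd = 7.6 × 53 = 402.8 L
k = 0.693/56 = 0.01238 h⁻¹, so CL = k·Vd = 0.01238 × 402.8 = 4.987 L/h
D = CL × Css × τ / F = 4.987 × 6.7 × 12 / 0.28 = 1432 mg

1430 mg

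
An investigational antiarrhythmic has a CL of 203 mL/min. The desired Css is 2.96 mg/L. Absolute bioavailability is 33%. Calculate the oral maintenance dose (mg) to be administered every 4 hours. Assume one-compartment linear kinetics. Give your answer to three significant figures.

437 mg

CL = 203 mL/min × 60/1000 = 12.18 L/h
D = CL × Css × τ / F = 12.18 × 2.96 × 4 / 0.33 = 437.0 mg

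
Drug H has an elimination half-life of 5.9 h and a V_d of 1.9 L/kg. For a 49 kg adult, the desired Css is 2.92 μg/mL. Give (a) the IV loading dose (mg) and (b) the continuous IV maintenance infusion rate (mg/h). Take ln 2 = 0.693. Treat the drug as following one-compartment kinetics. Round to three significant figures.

(a) 272 mg; (b) 31.9 mg/h

Vd = 1.9 L/kg × 49 kg = 93.10 L
LD = Vd × C = 93.10 × 2.92 = 271.9 mg
CL = 0.693 × Vd / t½ = 0.693 × 93.10 / 5.9 = 10.94 L/h
Infusion rate = CL × Css = 10.94 × 2.92 = 31.94 mg/h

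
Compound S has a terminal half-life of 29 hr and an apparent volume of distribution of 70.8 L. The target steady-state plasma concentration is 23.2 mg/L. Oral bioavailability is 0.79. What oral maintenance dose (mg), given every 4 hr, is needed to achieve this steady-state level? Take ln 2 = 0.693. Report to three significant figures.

k = 0.693/29 = 0.02390 h⁻¹, so CL = k·Vd = 0.02390 × 70.80 = 1.692 L/h
D = CL × Css × τ / F = 1.692 × 23.2 × 4 / 0.79 = 198.8 mg

199 mg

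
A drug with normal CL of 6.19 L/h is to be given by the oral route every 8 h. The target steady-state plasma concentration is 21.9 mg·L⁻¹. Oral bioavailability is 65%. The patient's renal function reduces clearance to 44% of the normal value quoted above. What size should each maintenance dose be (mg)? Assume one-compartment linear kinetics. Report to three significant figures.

734 mg

Patient clearance = 0.44 × 6.190 = 2.724 L/h
D = CL × Css × τ / F = 2.724 × 21.9 × 8 / 0.65 = 734.2 mg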